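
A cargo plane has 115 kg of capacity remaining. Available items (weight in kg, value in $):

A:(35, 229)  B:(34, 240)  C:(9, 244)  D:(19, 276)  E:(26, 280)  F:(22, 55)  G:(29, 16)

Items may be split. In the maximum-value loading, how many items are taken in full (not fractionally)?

Sort by value per unit weight and fill in that order.
Order: C (244/9=27.11) > D (276/19=14.53) > E (280/26=10.77) > B (240/34=7.06) > A (229/35=6.54) > F (55/22=2.50) > G (16/29=0.55)
Fill: take C (9 @ 244) → take D (19 @ 276) → take E (26 @ 280) → take B (34 @ 240) → take 27/35 of A → 176.66; 115/115 used.
4 item(s) taken whole; one partial (take 27/35 of A).

4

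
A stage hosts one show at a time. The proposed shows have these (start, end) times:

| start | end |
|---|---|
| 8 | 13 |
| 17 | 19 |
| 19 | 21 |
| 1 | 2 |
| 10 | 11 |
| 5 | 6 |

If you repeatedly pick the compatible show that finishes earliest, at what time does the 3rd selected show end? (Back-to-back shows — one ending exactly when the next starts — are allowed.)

11

Sort by end time and greedily take each interval whose start is ≥ the last chosen end.
Sorted by end: (1,2)  (5,6)  (10,11)  (8,13)  (17,19)  (19,21)
take (1,2); take (5,6); take (10,11); take (17,19); take (19,21).
Selected: (1,2) (5,6) (10,11) (17,19) (19,21)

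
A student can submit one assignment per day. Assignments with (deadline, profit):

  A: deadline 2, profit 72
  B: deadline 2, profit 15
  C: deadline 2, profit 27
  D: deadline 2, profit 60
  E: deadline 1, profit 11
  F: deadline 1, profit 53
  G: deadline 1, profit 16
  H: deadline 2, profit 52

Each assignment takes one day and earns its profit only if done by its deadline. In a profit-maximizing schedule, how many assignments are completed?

2

Take jobs in profit order; each goes to the latest open slot no later than its deadline.
Profit order: A=72 D=60 F=53 H=52 C=27 G=16 B=15 E=11
Assign: A→slot 2, D→slot 1, F skipped, H skipped, C skipped, G skipped, B skipped, E skipped.
Slots: [1:D] [2:A]
2 of 8 scheduled.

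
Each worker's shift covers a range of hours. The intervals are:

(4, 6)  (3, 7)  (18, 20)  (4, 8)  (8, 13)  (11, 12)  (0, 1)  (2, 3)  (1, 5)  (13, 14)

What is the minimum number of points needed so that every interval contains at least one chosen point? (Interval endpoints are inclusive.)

6

Sort by right endpoint; whenever an interval is uncovered, place a point at its right end.
Sorted: [0,1] [2,3] [1,5] [4,6] [3,7] [4,8] [11,12] [8,13] [13,14] [18,20]
{[0,1]} hit by 1; {[2,3],[1,5]} hit by 3; {[4,6],[3,7],[4,8]} hit by 6; {[11,12],[8,13]} hit by 12; {[13,14]} hit by 14; {[18,20]} hit by 20.
Points: 1, 3, 6, 12, 14, 20 (6 total).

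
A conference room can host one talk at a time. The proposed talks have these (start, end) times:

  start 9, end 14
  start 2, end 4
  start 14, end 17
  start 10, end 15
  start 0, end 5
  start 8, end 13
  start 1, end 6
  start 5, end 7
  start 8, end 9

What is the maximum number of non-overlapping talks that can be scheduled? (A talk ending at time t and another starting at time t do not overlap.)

Order by finish time; keep every interval that doesn't clash with the previous kept one.
Sorted by end: (2,4)  (0,5)  (1,6)  (5,7)  (8,9)  (8,13)  (9,14)  (10,15)  (14,17)
take (2,4); take (5,7); take (8,9); take (9,14); take (14,17).
Selected 5 talks.

5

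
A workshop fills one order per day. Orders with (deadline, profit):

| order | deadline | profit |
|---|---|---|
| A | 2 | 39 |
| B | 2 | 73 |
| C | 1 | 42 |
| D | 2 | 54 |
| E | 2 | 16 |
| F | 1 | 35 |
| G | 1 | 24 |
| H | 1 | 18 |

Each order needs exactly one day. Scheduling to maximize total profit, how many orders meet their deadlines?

Take jobs in profit order; each goes to the latest open slot no later than its deadline.
Profit order: B=73 D=54 C=42 A=39 F=35 G=24 H=18 E=16
Assign: B→slot 2, D→slot 1, C skipped, A skipped, F skipped, G skipped, H skipped, E skipped.
Slots: [1:D] [2:B]
2 of 8 scheduled.

2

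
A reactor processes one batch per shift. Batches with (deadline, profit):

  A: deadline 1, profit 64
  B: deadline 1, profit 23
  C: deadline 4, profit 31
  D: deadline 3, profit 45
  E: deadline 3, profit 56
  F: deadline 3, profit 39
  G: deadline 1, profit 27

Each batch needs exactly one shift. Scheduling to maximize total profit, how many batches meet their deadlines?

By profit: A(d1,64), E(d3,56), D(d3,45), F(d3,39), C(d4,31), G(d1,27), B(d1,23)
A→slot 1; E→slot 3; D→slot 2; F skipped; C→slot 4; G skipped; B skipped.
4 of 7 scheduled.

4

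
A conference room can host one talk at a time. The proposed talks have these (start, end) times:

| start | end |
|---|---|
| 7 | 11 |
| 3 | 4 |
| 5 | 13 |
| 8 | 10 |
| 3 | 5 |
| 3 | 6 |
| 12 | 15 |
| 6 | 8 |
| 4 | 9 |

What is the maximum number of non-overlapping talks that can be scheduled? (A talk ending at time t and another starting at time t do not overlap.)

4

Sort by end time and greedily take each interval whose start is ≥ the last chosen end.
Sorted by end: (3,4)  (3,5)  (3,6)  (6,8)  (4,9)  (8,10)  (7,11)  (5,13)  (12,15)
take (3,4); take (6,8); take (8,10); skip (7,11); skip (5,13); take (12,15).
Selected 4 talks.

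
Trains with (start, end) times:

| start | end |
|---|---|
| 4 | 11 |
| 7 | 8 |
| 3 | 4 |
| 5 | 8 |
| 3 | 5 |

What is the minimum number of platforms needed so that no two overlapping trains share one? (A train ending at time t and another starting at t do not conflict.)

Events (time:±→running): 3:+→1 3:+→2 4:-→1 4:+→2 5:-→1 5:+→2 7:+→3 … peak 3.

3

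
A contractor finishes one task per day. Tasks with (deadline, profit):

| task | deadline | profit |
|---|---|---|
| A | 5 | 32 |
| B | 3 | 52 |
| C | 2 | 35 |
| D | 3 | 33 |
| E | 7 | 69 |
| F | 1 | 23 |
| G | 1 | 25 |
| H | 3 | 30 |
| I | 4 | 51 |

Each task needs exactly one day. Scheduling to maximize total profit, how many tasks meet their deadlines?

6

Sort by profit descending; place each in the latest free slot ≤ its deadline.
Profit order: E=69 B=52 I=51 C=35 D=33 A=32 H=30 G=25 F=23
Assign: E→slot 7, B→slot 3, I→slot 4, C→slot 2, D→slot 1, A→slot 5, H skipped, G skipped, F skipped.
Slots: [1:D] [2:C] [3:B] [4:I] [5:A] [7:E]
6 of 9 scheduled.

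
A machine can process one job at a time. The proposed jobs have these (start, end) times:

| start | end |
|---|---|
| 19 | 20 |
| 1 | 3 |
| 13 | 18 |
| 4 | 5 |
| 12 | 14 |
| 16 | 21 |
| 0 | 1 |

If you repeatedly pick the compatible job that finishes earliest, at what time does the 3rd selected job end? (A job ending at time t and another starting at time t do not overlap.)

Sort by end time and greedily take each interval whose start is ≥ the last chosen end.
By end time: (0,1), (1,3), (4,5), (12,14), (13,18), (19,20), (16,21).
Pick (0,1); next start ≥ 1 → (1,3); next start ≥ 3 → (4,5); next start ≥ 5 → (12,14); next start ≥ 14 → (19,20).
Selected: (0,1) (1,3) (4,5) (12,14) (19,20)

5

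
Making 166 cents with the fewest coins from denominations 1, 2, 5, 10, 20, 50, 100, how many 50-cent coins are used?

1

166 − 1×100→66 − 1×50→16 − 1×10→6 − 1×5→1 − 1×1→0
Count of 50: 1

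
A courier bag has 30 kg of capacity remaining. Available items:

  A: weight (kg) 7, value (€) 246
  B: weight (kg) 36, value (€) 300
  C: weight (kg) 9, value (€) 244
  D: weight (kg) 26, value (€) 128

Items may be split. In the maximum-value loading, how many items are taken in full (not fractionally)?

2

Greedy by value/weight ratio, highest first.
Ratios (sorted): A 35.14, C 27.11, B 8.33, D 4.92
take A (7 @ 246); take C (9 @ 244); take 14/36 of B → 116.67. Capacity used 30/30.
2 item(s) taken whole; one partial (take 14/36 of B).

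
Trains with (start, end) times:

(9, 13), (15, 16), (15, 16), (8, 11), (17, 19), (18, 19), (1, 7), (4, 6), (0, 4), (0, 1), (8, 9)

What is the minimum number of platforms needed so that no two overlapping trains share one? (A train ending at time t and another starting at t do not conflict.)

2

Events (time:±→running): 0:+→1 0:+→2 … peak 2.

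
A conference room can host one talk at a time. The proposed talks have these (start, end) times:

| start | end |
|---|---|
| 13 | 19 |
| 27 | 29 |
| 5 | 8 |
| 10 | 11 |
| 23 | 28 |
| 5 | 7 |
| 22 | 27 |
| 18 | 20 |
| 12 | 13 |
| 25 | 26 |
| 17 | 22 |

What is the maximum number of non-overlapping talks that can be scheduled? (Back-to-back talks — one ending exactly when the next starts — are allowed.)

Greedy by earliest finish: after sorting by end time, pick each interval compatible with the last pick.
Sorted by end: (5,7)  (5,8)  (10,11)  (12,13)  (13,19)  (18,20)  (17,22)  (25,26)  (22,27)  (23,28)  (27,29)
take (5,7); take (10,11); take (12,13); take (13,19); skip (17,22); take (25,26); skip (23,28); take (27,29).
Selected 6 talks.

6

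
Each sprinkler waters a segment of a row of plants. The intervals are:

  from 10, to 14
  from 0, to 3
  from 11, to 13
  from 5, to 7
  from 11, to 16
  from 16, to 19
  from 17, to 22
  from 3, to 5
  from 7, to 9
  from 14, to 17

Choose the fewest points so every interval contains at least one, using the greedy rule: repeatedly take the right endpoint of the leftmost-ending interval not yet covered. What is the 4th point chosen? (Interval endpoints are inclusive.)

By right end: [0,3]  [3,5]  [5,7]  [7,9]  [11,13]  [10,14]  [11,16]  [14,17]  [16,19]  [17,22]
[0,3] uncovered → point at 3; [5,7] uncovered → point at 7; [11,13] uncovered → point at 13; [14,17] uncovered → point at 17.
Points: 3, 7, 13, 17 (4 total).

17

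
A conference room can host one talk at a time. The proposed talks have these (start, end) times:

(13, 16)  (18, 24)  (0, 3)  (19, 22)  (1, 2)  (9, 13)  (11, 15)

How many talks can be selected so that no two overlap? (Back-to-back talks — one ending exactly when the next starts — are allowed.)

4

Sorted by end: (1,2)  (0,3)  (9,13)  (11,15)  (13,16)  (19,22)  (18,24)
take (1,2); skip (0,3); take (9,13); skip (11,15); take (13,16); take (19,22).
Selected 4 talks.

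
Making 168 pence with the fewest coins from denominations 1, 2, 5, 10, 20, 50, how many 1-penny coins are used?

1

168 = 3×50 + 1×10 + 1×5 + 1×2 + 1×1
Count of 1: 1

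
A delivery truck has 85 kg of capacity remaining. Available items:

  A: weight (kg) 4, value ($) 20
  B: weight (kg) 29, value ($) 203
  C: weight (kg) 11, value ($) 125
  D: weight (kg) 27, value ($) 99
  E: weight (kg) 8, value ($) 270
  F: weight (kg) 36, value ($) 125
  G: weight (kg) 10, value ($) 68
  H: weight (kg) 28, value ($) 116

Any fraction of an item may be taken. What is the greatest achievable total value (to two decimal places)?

Sort by value per unit weight and fill in that order.
Order: E (270/8=33.75) > C (125/11=11.36) > B (203/29=7.00) > G (68/10=6.80) > A (20/4=5.00) > H (116/28=4.14) > D (99/27=3.67) > F (125/36=3.47)
Fill: take E (8 @ 270) → take C (11 @ 125) → take B (29 @ 203) → take G (10 @ 68) → take A (4 @ 20) → take 23/28 of H → 95.29; 85/85 used.
Total value = 781.29

781.29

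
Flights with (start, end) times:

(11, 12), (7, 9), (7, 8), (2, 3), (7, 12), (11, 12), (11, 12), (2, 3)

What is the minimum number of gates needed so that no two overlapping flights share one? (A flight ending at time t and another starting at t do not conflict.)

The answer is the maximum number of intervals overlapping at any instant.
Events (time:±→running): 2:+→1 2:+→2 3:-→1 3:-→0 7:+→1 7:+→2 7:+→3 8:-→2 9:-→1 11:+→2 11:+→3 11:+→4 … peak 4.

4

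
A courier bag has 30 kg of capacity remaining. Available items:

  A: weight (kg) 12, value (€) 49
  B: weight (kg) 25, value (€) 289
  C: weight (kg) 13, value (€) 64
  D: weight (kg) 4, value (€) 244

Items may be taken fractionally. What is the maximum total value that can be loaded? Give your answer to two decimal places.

537.92

Ratios (sorted): D 61.00, B 11.56, C 4.92, A 4.08
take D (4 @ 244); take B (25 @ 289); take 1/13 of C → 4.92. Capacity used 30/30.
Total value = 537.92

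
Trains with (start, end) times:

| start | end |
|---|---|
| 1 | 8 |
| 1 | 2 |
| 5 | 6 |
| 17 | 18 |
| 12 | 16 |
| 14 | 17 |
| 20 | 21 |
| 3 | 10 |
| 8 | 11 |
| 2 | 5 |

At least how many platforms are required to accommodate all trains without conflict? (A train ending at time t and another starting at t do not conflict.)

The answer is the maximum number of intervals overlapping at any instant.
Events (time:±→running): 1:+→1 1:+→2 2:-→1 2:+→2 3:+→3 … peak 3.

3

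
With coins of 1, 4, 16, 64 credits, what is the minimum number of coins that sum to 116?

5

Greedy: take as many of the largest coin as possible, then repeat with the remainder.
116 − 1×64→52 − 3×16→4 − 1×4→0
Total coins = 1 + 3 + 1 = 5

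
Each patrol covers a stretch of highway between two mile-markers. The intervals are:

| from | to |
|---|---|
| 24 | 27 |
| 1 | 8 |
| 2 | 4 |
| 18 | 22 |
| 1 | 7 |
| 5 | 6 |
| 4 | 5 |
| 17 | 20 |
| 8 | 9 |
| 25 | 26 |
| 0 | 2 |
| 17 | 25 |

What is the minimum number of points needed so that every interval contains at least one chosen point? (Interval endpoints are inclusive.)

5

Sorted: [0,2] [2,4] [4,5] [5,6] [1,7] [1,8] [8,9] [17,20] [18,22] [17,25] [25,26] [24,27]
{[0,2],[2,4]} hit by 2; {[4,5],[5,6],[1,7],[1,8]} hit by 5; {[8,9]} hit by 9; {[17,20],[18,22],[17,25]} hit by 20; {[25,26],[24,27]} hit by 26.
Points: 2, 5, 9, 20, 26 (5 total).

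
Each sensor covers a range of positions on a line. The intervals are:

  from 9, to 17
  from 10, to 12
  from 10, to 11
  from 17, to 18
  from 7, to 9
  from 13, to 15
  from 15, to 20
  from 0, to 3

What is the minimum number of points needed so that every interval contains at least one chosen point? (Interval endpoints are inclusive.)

Sort by right endpoint; whenever an interval is uncovered, place a point at its right end.
By right end: [0,3]  [7,9]  [10,11]  [10,12]  [13,15]  [9,17]  [17,18]  [15,20]
[0,3] uncovered → point at 3; [7,9] uncovered → point at 9; [10,11] uncovered → point at 11; [13,15] uncovered → point at 15; [17,18] uncovered → point at 18.
Points: 3, 9, 11, 15, 18 (5 total).

5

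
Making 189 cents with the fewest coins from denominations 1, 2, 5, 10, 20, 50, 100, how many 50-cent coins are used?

1

Use the largest denomination that fits, subtract, and repeat.
189 − 1×100→89 − 1×50→39 − 1×20→19 − 1×10→9 − 1×5→4 − 2×2→0
Count of 50: 1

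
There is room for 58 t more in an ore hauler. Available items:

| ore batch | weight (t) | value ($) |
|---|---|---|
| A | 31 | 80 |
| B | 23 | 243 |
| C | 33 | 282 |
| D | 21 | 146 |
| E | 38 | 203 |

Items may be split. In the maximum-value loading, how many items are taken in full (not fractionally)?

2

Greedy by value/weight ratio, highest first.
Order: B (243/23=10.57) > C (282/33=8.55) > D (146/21=6.95) > E (203/38=5.34) > A (80/31=2.58)
Fill: take B (23 @ 243) → take C (33 @ 282) → take 2/21 of D → 13.90; 58/58 used.
2 item(s) taken whole; one partial (take 2/21 of D).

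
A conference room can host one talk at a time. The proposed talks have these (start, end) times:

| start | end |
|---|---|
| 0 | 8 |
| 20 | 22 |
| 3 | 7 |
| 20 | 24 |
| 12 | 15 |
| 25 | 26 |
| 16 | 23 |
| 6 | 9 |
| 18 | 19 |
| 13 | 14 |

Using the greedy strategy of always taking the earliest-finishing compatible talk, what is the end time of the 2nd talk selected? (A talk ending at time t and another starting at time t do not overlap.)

Greedy by earliest finish: after sorting by end time, pick each interval compatible with the last pick.
Sorted by end: (3,7)  (0,8)  (6,9)  (13,14)  (12,15)  (18,19)  (20,22)  (16,23)  (20,24)  (25,26)
take (3,7); take (13,14); skip (12,15); take (18,19); take (20,22); skip (16,23); take (25,26).
Selected: (3,7) (13,14) (18,19) (20,22) (25,26)

14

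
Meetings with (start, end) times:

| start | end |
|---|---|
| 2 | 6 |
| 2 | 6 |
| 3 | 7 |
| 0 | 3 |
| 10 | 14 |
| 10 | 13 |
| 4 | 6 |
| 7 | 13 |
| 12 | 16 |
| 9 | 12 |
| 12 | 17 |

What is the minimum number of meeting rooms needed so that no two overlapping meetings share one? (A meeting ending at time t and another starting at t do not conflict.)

5

Events (time:±→running): 0:+→1 2:+→2 2:+→3 3:-→2 3:+→3 4:+→4 6:-→3 6:-→2 6:-→1 7:-→0 7:+→1 9:+→2 10:+→3 10:+→4 12:-→3 12:+→4 12:+→5 … peak 5.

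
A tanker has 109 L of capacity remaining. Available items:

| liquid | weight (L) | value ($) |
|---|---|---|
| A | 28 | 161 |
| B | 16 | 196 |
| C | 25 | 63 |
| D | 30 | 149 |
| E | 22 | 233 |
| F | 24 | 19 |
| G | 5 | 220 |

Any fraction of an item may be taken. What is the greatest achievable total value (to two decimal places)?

979.16

Sort by value per unit weight and fill in that order.
Ratios (sorted): G 44.00, B 12.25, E 10.59, A 5.75, D 4.97, C 2.52, F 0.79
take G (5 @ 220); take B (16 @ 196); take E (22 @ 233); take A (28 @ 161); take D (30 @ 149); take 8/25 of C → 20.16. Capacity used 109/109.
Total value = 979.16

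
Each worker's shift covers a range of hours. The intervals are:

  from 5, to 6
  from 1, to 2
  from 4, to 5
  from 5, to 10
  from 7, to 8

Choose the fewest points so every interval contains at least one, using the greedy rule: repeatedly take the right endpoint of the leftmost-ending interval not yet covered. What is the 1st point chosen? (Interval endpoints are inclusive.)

2

Sort by right endpoint; whenever an interval is uncovered, place a point at its right end.
Sorted: [1,2] [4,5] [5,6] [7,8] [5,10]
{[1,2]} hit by 2; {[4,5],[5,6]} hit by 5; {[7,8],[5,10]} hit by 8.
Points: 2, 5, 8 (3 total).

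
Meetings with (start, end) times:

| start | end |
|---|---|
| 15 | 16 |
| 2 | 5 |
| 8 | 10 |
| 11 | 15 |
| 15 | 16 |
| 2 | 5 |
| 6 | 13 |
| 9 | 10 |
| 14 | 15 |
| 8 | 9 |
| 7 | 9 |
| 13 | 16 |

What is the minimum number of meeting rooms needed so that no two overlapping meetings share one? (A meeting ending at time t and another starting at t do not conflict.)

4

Count concurrent intervals with a sweep; the peak is the room count.
starts: [2, 2, 6, 7, 8, 8, 9, 11, 13, 14, 15, 15]
ends:   [5, 5, 9, 9, 10, 10, 13, 15, 15, 16, 16, 16]
s2→1 s2→2 e5→1 e5→0 s6→1 s7→2 s8→3 s8→4  — peak 4.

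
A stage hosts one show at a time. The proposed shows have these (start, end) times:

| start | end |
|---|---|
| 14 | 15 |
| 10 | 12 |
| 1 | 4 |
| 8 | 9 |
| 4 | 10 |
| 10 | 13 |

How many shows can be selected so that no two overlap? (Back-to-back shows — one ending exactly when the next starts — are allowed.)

Sorted by end: (1,4)  (8,9)  (4,10)  (10,12)  (10,13)  (14,15)
take (1,4); take (8,9); take (10,12); skip (10,13); take (14,15).
Selected 4 shows.

4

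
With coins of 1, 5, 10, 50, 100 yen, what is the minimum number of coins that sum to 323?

8

323 − 3×100→23 − 2×10→3 − 3×1→0
Total coins = 3 + 2 + 3 = 8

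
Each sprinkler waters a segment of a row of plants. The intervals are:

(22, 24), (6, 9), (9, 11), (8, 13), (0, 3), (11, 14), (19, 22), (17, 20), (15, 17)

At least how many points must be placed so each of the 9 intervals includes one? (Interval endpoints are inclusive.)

Process intervals by earliest right end; each time one isn't hit yet, stab at its right endpoint.
Sorted: [0,3] [6,9] [9,11] [8,13] [11,14] [15,17] [17,20] [19,22] [22,24]
{[0,3]} hit by 3; {[6,9],[9,11],[8,13]} hit by 9; {[11,14]} hit by 14; {[15,17],[17,20]} hit by 17; {[19,22],[22,24]} hit by 22.
Points: 3, 9, 14, 17, 22 (5 total).

5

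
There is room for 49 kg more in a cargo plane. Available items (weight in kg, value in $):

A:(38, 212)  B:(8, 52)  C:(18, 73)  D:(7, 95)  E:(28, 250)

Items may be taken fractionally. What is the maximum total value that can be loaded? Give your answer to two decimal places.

430.47

Sort by value per unit weight and fill in that order.
Order: D (95/7=13.57) > E (250/28=8.93) > B (52/8=6.50) > A (212/38=5.58) > C (73/18=4.06)
Fill: take D (7 @ 95) → take E (28 @ 250) → take B (8 @ 52) → take 6/38 of A → 33.47; 49/49 used.
Total value = 430.47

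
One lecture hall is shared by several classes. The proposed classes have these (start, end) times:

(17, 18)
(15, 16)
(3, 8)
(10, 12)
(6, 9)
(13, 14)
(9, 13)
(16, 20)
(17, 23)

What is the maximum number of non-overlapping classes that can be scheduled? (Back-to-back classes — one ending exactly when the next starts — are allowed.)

5

By end time: (3,8), (6,9), (10,12), (9,13), (13,14), (15,16), (17,18), (16,20), (17,23).
Pick (3,8); next start ≥ 8 → (10,12); next start ≥ 12 → (13,14); next start ≥ 14 → (15,16); next start ≥ 16 → (17,18).
Selected 5 classes.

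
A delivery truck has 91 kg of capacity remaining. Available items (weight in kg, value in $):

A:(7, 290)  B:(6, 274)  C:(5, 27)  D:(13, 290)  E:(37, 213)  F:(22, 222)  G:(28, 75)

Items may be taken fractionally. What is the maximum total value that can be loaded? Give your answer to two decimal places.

1318.68

Order: B (274/6=45.67) > A (290/7=41.43) > D (290/13=22.31) > F (222/22=10.09) > E (213/37=5.76) > C (27/5=5.40) > G (75/28=2.68)
Fill: take B (6 @ 274) → take A (7 @ 290) → take D (13 @ 290) → take F (22 @ 222) → take E (37 @ 213) → take C (5 @ 27) → take 1/28 of G → 2.68; 91/91 used.
Total value = 1318.68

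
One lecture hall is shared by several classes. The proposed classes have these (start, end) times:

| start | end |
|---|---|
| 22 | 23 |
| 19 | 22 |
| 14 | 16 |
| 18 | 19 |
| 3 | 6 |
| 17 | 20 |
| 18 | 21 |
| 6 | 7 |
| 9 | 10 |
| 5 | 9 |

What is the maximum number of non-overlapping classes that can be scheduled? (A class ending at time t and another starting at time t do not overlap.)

Sorted by end: (3,6)  (6,7)  (5,9)  (9,10)  (14,16)  (18,19)  (17,20)  (18,21)  (19,22)  (22,23)
take (3,6); take (6,7); skip (5,9); take (9,10); take (14,16); take (18,19); skip (17,20); take (19,22); take (22,23).
Selected 7 classes.

7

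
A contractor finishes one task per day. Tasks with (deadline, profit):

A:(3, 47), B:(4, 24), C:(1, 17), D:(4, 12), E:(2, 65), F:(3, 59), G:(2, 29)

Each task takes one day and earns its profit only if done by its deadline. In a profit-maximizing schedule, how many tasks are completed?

4

Take jobs in profit order; each goes to the latest open slot no later than its deadline.
By profit: E(d2,65), F(d3,59), A(d3,47), G(d2,29), B(d4,24), C(d1,17), D(d4,12)
E→slot 2; F→slot 3; A→slot 1; G skipped; B→slot 4; C skipped; D skipped.
4 of 7 scheduled.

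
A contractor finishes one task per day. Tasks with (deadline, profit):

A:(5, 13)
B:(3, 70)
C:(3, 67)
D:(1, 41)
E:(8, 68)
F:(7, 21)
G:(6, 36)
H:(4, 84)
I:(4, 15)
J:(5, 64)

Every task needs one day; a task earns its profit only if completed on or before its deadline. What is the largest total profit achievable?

By profit: H(d4,84), B(d3,70), E(d8,68), C(d3,67), J(d5,64), D(d1,41), G(d6,36), F(d7,21), I(d4,15), A(d5,13)
H→slot 4; B→slot 3; E→slot 8; C→slot 2; J→slot 5; D→slot 1; G→slot 6; F→slot 7; I skipped; A skipped.
Profit = 41 + 67 + 70 + 84 + 64 + 36 + 21 + 68 = 451

451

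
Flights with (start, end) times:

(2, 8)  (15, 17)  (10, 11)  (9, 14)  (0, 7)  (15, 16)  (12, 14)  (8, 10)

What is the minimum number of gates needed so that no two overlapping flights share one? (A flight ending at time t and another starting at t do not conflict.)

Count concurrent intervals with a sweep; the peak is the room count.
starts: [0, 2, 8, 9, 10, 12, 15, 15]
ends:   [7, 8, 10, 11, 14, 14, 16, 17]
s0→1 s2→2  — peak 2.

2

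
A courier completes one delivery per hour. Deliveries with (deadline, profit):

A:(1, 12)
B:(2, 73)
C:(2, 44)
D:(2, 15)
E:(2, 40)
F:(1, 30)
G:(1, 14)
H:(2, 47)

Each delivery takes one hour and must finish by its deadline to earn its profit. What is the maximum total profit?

Profit order: B=73 H=47 C=44 E=40 F=30 D=15 G=14 A=12
Assign: B→slot 2, H→slot 1, C skipped, E skipped, F skipped, D skipped, G skipped, A skipped.
Slots: [1:H] [2:B]
Profit = 47 + 73 = 120

120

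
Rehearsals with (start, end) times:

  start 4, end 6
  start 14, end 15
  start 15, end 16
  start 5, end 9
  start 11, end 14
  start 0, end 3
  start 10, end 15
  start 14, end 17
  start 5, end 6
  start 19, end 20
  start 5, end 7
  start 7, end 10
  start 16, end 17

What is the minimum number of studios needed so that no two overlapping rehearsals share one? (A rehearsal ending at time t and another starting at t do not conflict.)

The answer is the maximum number of intervals overlapping at any instant.
Events (time:±→running): 0:+→1 3:-→0 4:+→1 5:+→2 5:+→3 5:+→4 … peak 4.

4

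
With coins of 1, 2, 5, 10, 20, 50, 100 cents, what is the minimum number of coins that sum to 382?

7

Use the largest denomination that fits, subtract, and repeat.
382 − 3×100→82 − 1×50→32 − 1×20→12 − 1×10→2 − 1×2→0
Total coins = 3 + 1 + 1 + 1 + 1 = 7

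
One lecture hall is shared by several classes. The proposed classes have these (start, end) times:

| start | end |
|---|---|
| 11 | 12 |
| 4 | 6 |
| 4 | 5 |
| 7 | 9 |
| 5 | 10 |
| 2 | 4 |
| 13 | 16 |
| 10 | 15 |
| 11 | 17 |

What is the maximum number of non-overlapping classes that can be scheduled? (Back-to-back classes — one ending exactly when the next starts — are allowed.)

5

Greedy by earliest finish: after sorting by end time, pick each interval compatible with the last pick.
Sorted by end: (2,4)  (4,5)  (4,6)  (7,9)  (5,10)  (11,12)  (10,15)  (13,16)  (11,17)
take (2,4); take (4,5); take (7,9); take (11,12); skip (10,15); take (13,16).
Selected 5 classes.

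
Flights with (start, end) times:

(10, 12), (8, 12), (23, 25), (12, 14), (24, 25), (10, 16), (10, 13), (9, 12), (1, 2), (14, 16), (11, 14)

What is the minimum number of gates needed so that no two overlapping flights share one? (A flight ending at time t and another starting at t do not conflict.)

The answer is the maximum number of intervals overlapping at any instant.
Events (time:±→running): 1:+→1 2:-→0 8:+→1 9:+→2 10:+→3 10:+→4 10:+→5 11:+→6 … peak 6.

6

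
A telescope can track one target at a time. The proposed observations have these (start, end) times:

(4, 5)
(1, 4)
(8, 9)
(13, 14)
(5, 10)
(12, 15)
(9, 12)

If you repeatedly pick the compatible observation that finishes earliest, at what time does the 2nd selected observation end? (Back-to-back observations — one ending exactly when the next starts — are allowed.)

Order by finish time; keep every interval that doesn't clash with the previous kept one.
Sorted by end: (1,4)  (4,5)  (8,9)  (5,10)  (9,12)  (13,14)  (12,15)
take (1,4); take (4,5); take (8,9); take (9,12); take (13,14).
Selected: (1,4) (4,5) (8,9) (9,12) (13,14)

5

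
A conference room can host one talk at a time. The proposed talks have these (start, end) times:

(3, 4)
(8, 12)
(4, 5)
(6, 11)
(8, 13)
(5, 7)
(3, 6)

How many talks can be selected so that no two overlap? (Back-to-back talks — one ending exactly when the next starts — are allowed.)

4

Sort by end time and greedily take each interval whose start is ≥ the last chosen end.
Sorted by end: (3,4)  (4,5)  (3,6)  (5,7)  (6,11)  (8,12)  (8,13)
take (3,4); take (4,5); skip (3,6); take (5,7); take (8,12).
Selected 4 talks.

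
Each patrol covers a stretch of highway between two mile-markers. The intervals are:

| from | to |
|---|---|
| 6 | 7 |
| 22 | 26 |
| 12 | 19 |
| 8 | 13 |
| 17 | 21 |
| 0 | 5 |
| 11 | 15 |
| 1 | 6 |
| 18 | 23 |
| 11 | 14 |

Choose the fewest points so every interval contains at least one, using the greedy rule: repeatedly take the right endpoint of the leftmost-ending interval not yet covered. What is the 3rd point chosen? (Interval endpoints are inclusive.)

13

Sorted: [0,5] [1,6] [6,7] [8,13] [11,14] [11,15] [12,19] [17,21] [18,23] [22,26]
{[0,5],[1,6]} hit by 5; {[6,7]} hit by 7; {[8,13],[11,14],[11,15],[12,19]} hit by 13; {[17,21],[18,23]} hit by 21; {[22,26]} hit by 26.
Points: 5, 7, 13, 21, 26 (5 total).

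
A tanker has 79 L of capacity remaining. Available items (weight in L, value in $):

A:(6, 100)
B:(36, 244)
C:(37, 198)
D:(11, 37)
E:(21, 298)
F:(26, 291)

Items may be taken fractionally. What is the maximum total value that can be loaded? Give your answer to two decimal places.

Ratios (sorted): A 16.67, E 14.19, F 11.19, B 6.78, C 5.35, D 3.36
take A (6 @ 100); take E (21 @ 298); take F (26 @ 291); take 26/36 of B → 176.22. Capacity used 79/79.
Total value = 865.22

865.22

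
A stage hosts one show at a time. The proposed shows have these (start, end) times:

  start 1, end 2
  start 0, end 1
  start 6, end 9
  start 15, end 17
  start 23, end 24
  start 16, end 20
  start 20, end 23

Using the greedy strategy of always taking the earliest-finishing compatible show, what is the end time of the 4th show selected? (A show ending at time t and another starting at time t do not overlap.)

Greedy by earliest finish: after sorting by end time, pick each interval compatible with the last pick.
Sorted by end: (0,1)  (1,2)  (6,9)  (15,17)  (16,20)  (20,23)  (23,24)
take (0,1); take (1,2); take (6,9); take (15,17); skip (16,20); take (20,23); take (23,24).
Selected: (0,1) (1,2) (6,9) (15,17) (20,23) (23,24)

17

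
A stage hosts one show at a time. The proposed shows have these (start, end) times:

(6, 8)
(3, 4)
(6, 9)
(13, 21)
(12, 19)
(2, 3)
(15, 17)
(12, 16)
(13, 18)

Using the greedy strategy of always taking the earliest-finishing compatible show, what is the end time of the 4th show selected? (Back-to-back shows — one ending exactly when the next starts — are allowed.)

Sorted by end: (2,3)  (3,4)  (6,8)  (6,9)  (12,16)  (15,17)  (13,18)  (12,19)  (13,21)
take (2,3); take (3,4); take (6,8); take (12,16).
Selected: (2,3) (3,4) (6,8) (12,16)

16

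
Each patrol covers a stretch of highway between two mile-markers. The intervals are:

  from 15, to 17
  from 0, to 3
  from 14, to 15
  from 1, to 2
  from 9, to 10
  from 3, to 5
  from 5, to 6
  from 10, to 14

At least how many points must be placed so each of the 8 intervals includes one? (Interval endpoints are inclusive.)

4

By right end: [1,2]  [0,3]  [3,5]  [5,6]  [9,10]  [10,14]  [14,15]  [15,17]
[1,2] uncovered → point at 2; [3,5] uncovered → point at 5; [9,10] uncovered → point at 10; [14,15] uncovered → point at 15.
Points: 2, 5, 10, 15 (4 total).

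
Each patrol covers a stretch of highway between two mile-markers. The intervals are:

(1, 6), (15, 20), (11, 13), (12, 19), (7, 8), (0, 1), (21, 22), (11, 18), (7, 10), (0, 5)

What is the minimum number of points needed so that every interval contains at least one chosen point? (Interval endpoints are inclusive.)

Sorted: [0,1] [0,5] [1,6] [7,8] [7,10] [11,13] [11,18] [12,19] [15,20] [21,22]
{[0,1],[0,5],[1,6]} hit by 1; {[7,8],[7,10]} hit by 8; {[11,13],[11,18],[12,19]} hit by 13; {[15,20]} hit by 20; {[21,22]} hit by 22.
Points: 1, 8, 13, 20, 22 (5 total).

5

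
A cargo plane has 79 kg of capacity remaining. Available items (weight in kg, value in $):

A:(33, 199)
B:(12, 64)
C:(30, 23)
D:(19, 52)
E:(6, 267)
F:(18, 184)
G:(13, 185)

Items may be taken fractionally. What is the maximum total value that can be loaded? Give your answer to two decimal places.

883.00

Order: E (267/6=44.50) > G (185/13=14.23) > F (184/18=10.22) > A (199/33=6.03) > B (64/12=5.33) > D (52/19=2.74) > C (23/30=0.77)
Fill: take E (6 @ 267) → take G (13 @ 185) → take F (18 @ 184) → take A (33 @ 199) → take 9/12 of B → 48.00; 79/79 used.
Total value = 883.00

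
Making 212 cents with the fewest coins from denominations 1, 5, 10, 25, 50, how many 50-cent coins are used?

Use the largest denomination that fits, subtract, and repeat.
212 = 4×50 + 1×10 + 2×1
Count of 50: 4

4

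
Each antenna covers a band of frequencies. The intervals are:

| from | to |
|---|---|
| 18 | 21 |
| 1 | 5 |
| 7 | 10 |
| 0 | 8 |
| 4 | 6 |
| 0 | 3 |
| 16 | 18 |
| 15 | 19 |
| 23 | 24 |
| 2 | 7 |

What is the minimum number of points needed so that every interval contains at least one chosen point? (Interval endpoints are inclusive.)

By right end: [0,3]  [1,5]  [4,6]  [2,7]  [0,8]  [7,10]  [16,18]  [15,19]  [18,21]  [23,24]
[0,3] uncovered → point at 3; [4,6] uncovered → point at 6; [7,10] uncovered → point at 10; [16,18] uncovered → point at 18; [23,24] uncovered → point at 24.
Points: 3, 6, 10, 18, 24 (5 total).

5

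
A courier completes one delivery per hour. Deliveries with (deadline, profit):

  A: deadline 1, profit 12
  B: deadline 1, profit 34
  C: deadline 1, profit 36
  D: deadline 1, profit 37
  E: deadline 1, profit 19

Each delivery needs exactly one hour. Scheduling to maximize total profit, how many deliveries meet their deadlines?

Sort by profit descending; place each in the latest free slot ≤ its deadline.
By profit: D(d1,37), C(d1,36), B(d1,34), E(d1,19), A(d1,12)
D→slot 1; C skipped; B skipped; E skipped; A skipped.
1 of 5 scheduled.

1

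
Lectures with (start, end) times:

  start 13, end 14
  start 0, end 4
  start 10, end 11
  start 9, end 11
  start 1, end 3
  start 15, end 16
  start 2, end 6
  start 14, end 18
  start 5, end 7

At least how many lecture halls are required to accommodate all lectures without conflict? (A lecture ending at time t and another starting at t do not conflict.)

Events (time:±→running): 0:+→1 1:+→2 2:+→3 … peak 3.

3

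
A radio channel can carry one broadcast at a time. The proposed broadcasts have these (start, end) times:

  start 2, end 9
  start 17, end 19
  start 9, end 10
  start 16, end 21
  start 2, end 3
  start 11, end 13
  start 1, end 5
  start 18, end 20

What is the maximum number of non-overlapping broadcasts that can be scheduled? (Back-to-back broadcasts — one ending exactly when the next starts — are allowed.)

4

Order by finish time; keep every interval that doesn't clash with the previous kept one.
Sorted by end: (2,3)  (1,5)  (2,9)  (9,10)  (11,13)  (17,19)  (18,20)  (16,21)
take (2,3); skip (2,9); take (9,10); take (11,13); take (17,19); skip (16,21).
Selected 4 broadcasts.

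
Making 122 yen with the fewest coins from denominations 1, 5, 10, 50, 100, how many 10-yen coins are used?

Use the largest denomination that fits, subtract, and repeat.
122 = 1×100 + 2×10 + 2×1
Count of 10: 2

2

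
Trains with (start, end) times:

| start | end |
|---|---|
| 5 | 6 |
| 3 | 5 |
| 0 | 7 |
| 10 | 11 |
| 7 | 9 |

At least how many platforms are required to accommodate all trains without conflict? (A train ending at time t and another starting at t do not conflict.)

2

The answer is the maximum number of intervals overlapping at any instant.
starts: [0, 3, 5, 7, 10]
ends:   [5, 6, 7, 9, 11]
s0→1 s3→2  — peak 2.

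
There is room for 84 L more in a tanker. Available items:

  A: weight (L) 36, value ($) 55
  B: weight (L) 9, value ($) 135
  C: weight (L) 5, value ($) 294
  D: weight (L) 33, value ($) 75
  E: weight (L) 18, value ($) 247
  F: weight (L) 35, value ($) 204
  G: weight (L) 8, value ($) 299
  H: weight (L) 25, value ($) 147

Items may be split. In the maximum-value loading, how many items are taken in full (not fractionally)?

Sort by value per unit weight and fill in that order.
Ratios (sorted): C 58.80, G 37.38, B 15.00, E 13.72, H 5.88, F 5.83, D 2.27, A 1.53
take C (5 @ 294); take G (8 @ 299); take B (9 @ 135); take E (18 @ 247); take H (25 @ 147); take 19/35 of F → 110.74. Capacity used 84/84.
5 item(s) taken whole; one partial (take 19/35 of F).

5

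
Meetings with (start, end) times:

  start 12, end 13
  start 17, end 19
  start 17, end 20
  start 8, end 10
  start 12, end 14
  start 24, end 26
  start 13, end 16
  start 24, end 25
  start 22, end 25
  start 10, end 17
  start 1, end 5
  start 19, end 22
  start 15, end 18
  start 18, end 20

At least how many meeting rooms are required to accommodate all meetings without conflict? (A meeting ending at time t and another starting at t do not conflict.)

3

starts: [1, 8, 10, 12, 12, 13, 15, 17, 17, 18, 19, 22, 24, 24]
ends:   [5, 10, 13, 14, 16, 17, 18, 19, 20, 20, 22, 25, 25, 26]
s1→1 e5→0 s8→1 e10→0 s10→1 s12→2 s12→3  — peak 3.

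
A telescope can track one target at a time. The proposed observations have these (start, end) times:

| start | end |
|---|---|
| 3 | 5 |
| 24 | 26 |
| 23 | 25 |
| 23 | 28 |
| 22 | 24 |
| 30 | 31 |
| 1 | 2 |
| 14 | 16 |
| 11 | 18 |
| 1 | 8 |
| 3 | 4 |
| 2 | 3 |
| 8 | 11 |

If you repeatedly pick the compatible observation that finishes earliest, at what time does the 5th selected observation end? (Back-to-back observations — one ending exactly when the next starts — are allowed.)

Sorted by end: (1,2)  (2,3)  (3,4)  (3,5)  (1,8)  (8,11)  (14,16)  (11,18)  (22,24)  (23,25)  (24,26)  (23,28)  (30,31)
take (1,2); take (2,3); take (3,4); take (8,11); take (14,16); take (22,24); skip (23,25); take (24,26); take (30,31).
Selected: (1,2) (2,3) (3,4) (8,11) (14,16) (22,24) (24,26) (30,31)

16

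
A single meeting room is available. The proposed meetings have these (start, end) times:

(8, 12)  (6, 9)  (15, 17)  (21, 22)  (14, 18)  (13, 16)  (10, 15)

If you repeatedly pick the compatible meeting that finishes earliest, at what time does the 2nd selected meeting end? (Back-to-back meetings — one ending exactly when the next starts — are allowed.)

By end time: (6,9), (8,12), (10,15), (13,16), (15,17), (14,18), (21,22).
Pick (6,9); next start ≥ 9 → (10,15); next start ≥ 15 → (15,17); next start ≥ 17 → (21,22).
Selected: (6,9) (10,15) (15,17) (21,22)

15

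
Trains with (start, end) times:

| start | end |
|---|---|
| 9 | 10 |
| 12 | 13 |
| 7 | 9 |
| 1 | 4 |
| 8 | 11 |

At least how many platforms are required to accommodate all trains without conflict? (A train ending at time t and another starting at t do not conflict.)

The answer is the maximum number of intervals overlapping at any instant.
Events (time:±→running): 1:+→1 4:-→0 7:+→1 8:+→2 … peak 2.

2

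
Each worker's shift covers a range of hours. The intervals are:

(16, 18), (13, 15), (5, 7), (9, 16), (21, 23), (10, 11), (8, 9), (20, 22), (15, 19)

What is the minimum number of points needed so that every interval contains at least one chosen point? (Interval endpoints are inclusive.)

6

Process intervals by earliest right end; each time one isn't hit yet, stab at its right endpoint.
Sorted: [5,7] [8,9] [10,11] [13,15] [9,16] [16,18] [15,19] [20,22] [21,23]
{[5,7]} hit by 7; {[8,9]} hit by 9; {[10,11]} hit by 11; {[13,15],[9,16]} hit by 15; {[16,18],[15,19]} hit by 18; {[20,22],[21,23]} hit by 22.
Points: 7, 9, 11, 15, 18, 22 (6 total).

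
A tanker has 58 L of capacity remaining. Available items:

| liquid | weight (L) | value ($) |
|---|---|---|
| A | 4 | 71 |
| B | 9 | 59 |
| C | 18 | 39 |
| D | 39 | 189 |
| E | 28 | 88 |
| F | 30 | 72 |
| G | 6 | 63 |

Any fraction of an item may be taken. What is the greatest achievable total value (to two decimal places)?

382.00

Greedy by value/weight ratio, highest first.
Ratios (sorted): A 17.75, G 10.50, B 6.56, D 4.85, E 3.14, F 2.40, C 2.17
take A (4 @ 71); take G (6 @ 63); take B (9 @ 59); take D (39 @ 189). Capacity used 58/58.
Total value = 382.00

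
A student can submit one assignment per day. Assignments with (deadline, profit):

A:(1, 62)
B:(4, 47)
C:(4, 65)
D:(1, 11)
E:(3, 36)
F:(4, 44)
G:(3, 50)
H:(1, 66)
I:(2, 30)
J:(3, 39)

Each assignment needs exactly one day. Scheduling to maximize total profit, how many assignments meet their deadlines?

4

By profit: H(d1,66), C(d4,65), A(d1,62), G(d3,50), B(d4,47), F(d4,44), J(d3,39), E(d3,36), I(d2,30), D(d1,11)
H→slot 1; C→slot 4; A skipped; G→slot 3; B→slot 2; F skipped; J skipped; E skipped; I skipped; D skipped.
4 of 10 scheduled.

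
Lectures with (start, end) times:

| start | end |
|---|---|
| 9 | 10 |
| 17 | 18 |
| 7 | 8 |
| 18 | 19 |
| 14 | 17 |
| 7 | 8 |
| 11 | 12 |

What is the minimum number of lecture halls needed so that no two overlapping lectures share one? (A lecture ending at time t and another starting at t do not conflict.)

2

starts: [7, 7, 9, 11, 14, 17, 18]
ends:   [8, 8, 10, 12, 17, 18, 19]
s7→1 s7→2  — peak 2.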